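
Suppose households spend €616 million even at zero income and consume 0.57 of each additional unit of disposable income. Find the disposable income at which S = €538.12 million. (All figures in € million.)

Y = 2684

S = Y − C = -616 + 0.43Y
-616 + 0.43Y = 538.12, so 0.43Y = 1154.12 and Y = 2684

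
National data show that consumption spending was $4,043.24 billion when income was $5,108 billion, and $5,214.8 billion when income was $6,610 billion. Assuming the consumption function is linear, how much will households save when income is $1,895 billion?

MPC = (5214.8 − 4043.24)/(6610 − 5108) = 1171.56/1502 = 0.78
a = 4043.24 − 0.78(5108) = 4043.24 − 3984.24 = 59
C = 59 + 0.78(1895) = 1537.1
S = 1895 − 1537.1 = 357.9

S = 357.9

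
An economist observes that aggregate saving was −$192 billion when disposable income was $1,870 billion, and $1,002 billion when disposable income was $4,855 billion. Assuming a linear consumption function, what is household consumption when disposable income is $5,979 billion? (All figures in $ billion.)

MPS = ΔS/ΔY = (1002 − (-192))/(4855 − 1870) = 1194/2985 = 0.4
MPC = 1 − MPS = 0.6
Autonomous saving = -192 − 0.4(1870) = -940, so a = 940
C = 940 + 0.6(5979) = 940 + 3587.4 = 4527.4

C = 4527.4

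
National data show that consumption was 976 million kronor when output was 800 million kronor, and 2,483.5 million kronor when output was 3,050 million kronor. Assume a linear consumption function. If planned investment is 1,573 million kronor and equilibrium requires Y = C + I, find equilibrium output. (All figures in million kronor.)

MPC = (2483.5 − 976)/(3050 − 800) = 1507.5/2250 = 0.67
a = 976 − 0.67(800) = 440
Equilibrium: Y = 440 + 0.67Y + 1573
0.33Y = 2013, so Y = 2013/0.33 = 6100

Y = 6100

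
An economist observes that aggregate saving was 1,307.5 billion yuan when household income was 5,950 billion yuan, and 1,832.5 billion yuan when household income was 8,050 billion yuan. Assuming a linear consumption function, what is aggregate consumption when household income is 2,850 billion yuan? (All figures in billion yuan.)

C = 2317.5

MPS = ΔS/ΔY = (1832.5 − 1307.5)/(8050 − 5950) = 525/2100 = 0.25
MPC = 1 − MPS = 0.75
Autonomous saving = 1307.5 − 0.25(5950) = -180, so a = 180
C = 180 + 0.75(2850) = 180 + 2137.5 = 2317.5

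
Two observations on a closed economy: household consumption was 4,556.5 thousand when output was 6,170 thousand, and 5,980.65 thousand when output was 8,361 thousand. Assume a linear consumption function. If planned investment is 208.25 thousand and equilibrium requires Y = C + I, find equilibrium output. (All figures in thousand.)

Y = 2155

MPC = (5980.65 − 4556.5)/(8361 − 6170) = 1424.15/2191 = 0.65
a = 4556.5 − 0.65(6170) = 546
Equilibrium: Y = 546 + 0.65Y + 208.25
0.35Y = 754.25, so Y = 754.25/0.35 = 2155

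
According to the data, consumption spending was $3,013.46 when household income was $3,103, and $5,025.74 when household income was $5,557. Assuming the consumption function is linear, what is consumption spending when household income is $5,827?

C = 5247.14

MPC = (5025.74 − 3013.46)/(5557 − 3103) = 2012.28/2454 = 0.82
a = 3013.46 − 0.82(3103) = 3013.46 − 2544.46 = 469
C = 469 + 0.82(5827) = 469 + 4778.14 = 5247.14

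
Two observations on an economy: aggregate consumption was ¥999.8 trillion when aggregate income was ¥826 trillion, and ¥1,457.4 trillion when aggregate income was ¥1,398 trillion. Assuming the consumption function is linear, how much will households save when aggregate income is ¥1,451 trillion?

S = -48.8

MPC = (1457.4 − 999.8)/(1398 − 826) = 457.6/572 = 0.8
a = 999.8 − 0.8(826) = 999.8 − 660.8 = 339
C = 339 + 0.8(1451) = 1499.8
S = 1451 − 1499.8 = -48.8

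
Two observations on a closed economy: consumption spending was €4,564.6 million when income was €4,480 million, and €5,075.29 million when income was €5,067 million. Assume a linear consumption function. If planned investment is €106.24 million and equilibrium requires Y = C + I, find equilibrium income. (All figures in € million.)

MPC = (5075.29 − 4564.6)/(5067 − 4480) = 510.69/587 = 0.87
a = 4564.6 − 0.87(4480) = 667
Equilibrium: Y = 667 + 0.87Y + 106.24
0.13Y = 773.24, so Y = 773.24/0.13 = 5948

Y = 5948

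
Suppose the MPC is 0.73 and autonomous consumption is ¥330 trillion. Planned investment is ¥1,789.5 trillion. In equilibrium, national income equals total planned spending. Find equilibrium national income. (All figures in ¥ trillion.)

Y = C + I = 330 + 0.73Y + 1789.5
Y − 0.73Y = 2119.5
0.27Y = 2119.5, so Y = 2119.5/0.27 = 7850

Y = 7850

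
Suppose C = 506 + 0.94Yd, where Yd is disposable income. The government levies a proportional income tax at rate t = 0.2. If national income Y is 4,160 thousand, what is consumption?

C = 3634.32

Yd = (1 − 0.2)(4160) = 0.8(4160) = 3328
C = 506 + 0.94(3328) = 506 + 3128.32 = 3634.32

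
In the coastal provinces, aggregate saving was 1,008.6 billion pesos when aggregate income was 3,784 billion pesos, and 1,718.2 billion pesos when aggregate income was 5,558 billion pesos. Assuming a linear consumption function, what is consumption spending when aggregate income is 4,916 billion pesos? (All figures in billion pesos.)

MPS = ΔS/ΔY = (1718.2 − 1008.6)/(5558 − 3784) = 709.6/1774 = 0.4
MPC = 1 − MPS = 0.6
Autonomous saving = 1008.6 − 0.4(3784) = -505, so a = 505
C = 505 + 0.6(4916) = 505 + 2949.6 = 3454.6

C = 3454.6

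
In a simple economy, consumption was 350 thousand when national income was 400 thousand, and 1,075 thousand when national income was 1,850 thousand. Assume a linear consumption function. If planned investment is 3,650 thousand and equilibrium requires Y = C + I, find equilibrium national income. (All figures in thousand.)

Y = 7600

MPC = (1075 − 350)/(1850 − 400) = 725/1450 = 0.5
a = 350 − 0.5(400) = 150
Equilibrium: Y = 150 + 0.5Y + 3650
0.5Y = 3800, so Y = 3800/0.5 = 7600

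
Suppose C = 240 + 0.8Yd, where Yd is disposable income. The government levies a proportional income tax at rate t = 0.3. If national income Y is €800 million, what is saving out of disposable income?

S = -128

Yd = (1 − 0.3)(800) = 0.7(800) = 560
C = 240 + 0.8(560) = 240 + 448 = 688
S = Yd − C = 560 − 688 = -128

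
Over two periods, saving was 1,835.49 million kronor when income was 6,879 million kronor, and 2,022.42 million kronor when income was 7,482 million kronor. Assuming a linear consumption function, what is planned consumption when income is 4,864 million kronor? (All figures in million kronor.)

C = 3653.16

MPS = ΔS/ΔY = (2022.42 − 1835.49)/(7482 − 6879) = 186.93/603 = 0.31
MPC = 1 − MPS = 0.69
Autonomous saving = 1835.49 − 0.31(6879) = -297, so a = 297
C = 297 + 0.69(4864) = 297 + 3356.16 = 3653.16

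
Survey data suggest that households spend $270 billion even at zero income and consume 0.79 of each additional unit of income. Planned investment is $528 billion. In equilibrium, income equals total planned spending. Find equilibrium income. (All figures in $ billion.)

Y = C + I = 270 + 0.79Y + 528
Y − 0.79Y = 798
0.21Y = 798, so Y = 798/0.21 = 3800

Y = 3800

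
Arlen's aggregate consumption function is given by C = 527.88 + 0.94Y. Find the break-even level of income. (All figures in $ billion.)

Y = 8798

At break-even, C = Y: 527.88 + 0.94Y = Y
0.06Y = 527.88, so Y = 527.88/0.06 = 8798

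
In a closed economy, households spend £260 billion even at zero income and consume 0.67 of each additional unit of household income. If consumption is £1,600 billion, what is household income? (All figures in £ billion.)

Y = 2000

260 + 0.67Y = 1600
0.67Y = 1340, so Y = 1340/0.67 = 2000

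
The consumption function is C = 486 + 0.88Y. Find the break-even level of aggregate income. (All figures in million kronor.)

At break-even, C = Y: 486 + 0.88Y = Y
0.12Y = 486, so Y = 486/0.12 = 4050

Y = 4050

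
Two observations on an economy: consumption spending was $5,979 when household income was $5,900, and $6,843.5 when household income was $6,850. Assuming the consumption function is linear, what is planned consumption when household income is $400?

C = 974

MPC = (6843.5 − 5979)/(6850 − 5900) = 864.5/950 = 0.91
a = 5979 − 0.91(5900) = 5979 − 5369 = 610
C = 610 + 0.91(400) = 610 + 364 = 974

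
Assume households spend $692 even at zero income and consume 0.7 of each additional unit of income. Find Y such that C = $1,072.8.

692 + 0.7Y = 1072.8
0.7Y = 380.8, so Y = 380.8/0.7 = 544

Y = 544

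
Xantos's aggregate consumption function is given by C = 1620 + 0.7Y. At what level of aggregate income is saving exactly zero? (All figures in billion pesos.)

At break-even, C = Y: 1620 + 0.7Y = Y
0.3Y = 1620, so Y = 1620/0.3 = 5400

Y = 5400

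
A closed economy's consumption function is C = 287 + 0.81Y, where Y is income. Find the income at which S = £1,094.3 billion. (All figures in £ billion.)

S = Y − C = -287 + 0.19Y
-287 + 0.19Y = 1094.3, so 0.19Y = 1381.3 and Y = 7270

Y = 7270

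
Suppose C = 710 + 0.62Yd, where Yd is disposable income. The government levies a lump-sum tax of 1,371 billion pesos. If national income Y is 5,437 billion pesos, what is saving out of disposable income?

S = 835.08

Yd = Y − T = 5437 − 1371 = 4066
C = 710 + 0.62(4066) = 710 + 2520.92 = 3230.92
S = Yd − C = 4066 − 3230.92 = 835.08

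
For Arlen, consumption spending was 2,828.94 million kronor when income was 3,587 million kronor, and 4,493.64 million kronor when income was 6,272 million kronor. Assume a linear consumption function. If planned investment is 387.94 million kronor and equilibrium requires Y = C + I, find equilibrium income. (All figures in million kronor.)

MPC = (4493.64 − 2828.94)/(6272 − 3587) = 1664.7/2685 = 0.62
a = 2828.94 − 0.62(3587) = 605
Equilibrium: Y = 605 + 0.62Y + 387.94
0.38Y = 992.94, so Y = 992.94/0.38 = 2613

Y = 2613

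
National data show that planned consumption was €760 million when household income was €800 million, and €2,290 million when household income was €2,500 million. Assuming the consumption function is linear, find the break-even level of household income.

Y = 400

MPC = (2290 − 760)/(2500 − 800) = 1530/1700 = 0.9
a = 760 − 0.9(800) = 760 − 720 = 40
Break-even: Y = a/(1−MPC) = 40/0.1 = 400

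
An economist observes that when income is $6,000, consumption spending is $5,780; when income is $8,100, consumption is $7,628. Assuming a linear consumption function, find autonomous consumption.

a = 500

MPC = ΔC/ΔY = (7628 − 5780)/(8100 − 6000) = 1848/2100 = 0.88
a = C − MPC·Y = 5780 − 0.88(6000) = 5780 − 5280 = 500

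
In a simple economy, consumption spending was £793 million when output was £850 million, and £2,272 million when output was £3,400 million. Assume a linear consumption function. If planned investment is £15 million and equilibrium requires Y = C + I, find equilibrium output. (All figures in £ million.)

MPC = (2272 − 793)/(3400 − 850) = 1479/2550 = 0.58
a = 793 − 0.58(850) = 300
Equilibrium: Y = 300 + 0.58Y + 15
0.42Y = 315, so Y = 315/0.42 = 750

Y = 750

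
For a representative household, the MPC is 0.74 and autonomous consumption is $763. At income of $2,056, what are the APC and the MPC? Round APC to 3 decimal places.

MPC = 0.74 (the slope of the consumption function)
C = 763 + 0.74(2056) = 2284.44, so APC = 2284.44/2056 = 1.111

APC = 1.111; MPC = 0.74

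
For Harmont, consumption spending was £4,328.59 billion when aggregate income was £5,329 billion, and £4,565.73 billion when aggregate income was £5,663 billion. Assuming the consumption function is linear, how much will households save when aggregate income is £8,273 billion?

MPC = (4565.73 − 4328.59)/(5663 − 5329) = 237.14/334 = 0.71
a = 4328.59 − 0.71(5329) = 4328.59 − 3783.59 = 545
C = 545 + 0.71(8273) = 6418.83
S = 8273 − 6418.83 = 1854.17

S = 1854.17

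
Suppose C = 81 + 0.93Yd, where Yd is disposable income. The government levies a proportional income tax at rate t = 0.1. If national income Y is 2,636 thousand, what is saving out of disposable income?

S = 85.068

Yd = (1 − 0.1)(2636) = 0.9(2636) = 2372.4
C = 81 + 0.93(2372.4) = 81 + 2206.332 = 2287.332
S = Yd − C = 2372.4 − 2287.332 = 85.068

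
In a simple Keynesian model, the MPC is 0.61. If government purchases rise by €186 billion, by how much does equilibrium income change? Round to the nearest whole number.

The multiplier is 1/(1 − MPC) = 1/0.39.
ΔY = 186/0.39 = 476.92 ≈ 477

ΔY ≈ 477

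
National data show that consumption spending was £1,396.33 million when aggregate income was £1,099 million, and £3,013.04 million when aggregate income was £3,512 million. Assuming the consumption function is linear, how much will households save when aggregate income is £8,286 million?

S = 2074.38

MPC = (3013.04 − 1396.33)/(3512 − 1099) = 1616.71/2413 = 0.67
a = 1396.33 − 0.67(1099) = 1396.33 − 736.33 = 660
C = 660 + 0.67(8286) = 6211.62
S = 8286 − 6211.62 = 2074.38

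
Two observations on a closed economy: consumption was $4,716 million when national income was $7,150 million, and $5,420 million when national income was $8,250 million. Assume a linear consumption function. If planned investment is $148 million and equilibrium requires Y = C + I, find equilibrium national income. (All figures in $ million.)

MPC = (5420 − 4716)/(8250 − 7150) = 704/1100 = 0.64
a = 4716 − 0.64(7150) = 140
Equilibrium: Y = 140 + 0.64Y + 148
0.36Y = 288, so Y = 288/0.36 = 800

Y = 800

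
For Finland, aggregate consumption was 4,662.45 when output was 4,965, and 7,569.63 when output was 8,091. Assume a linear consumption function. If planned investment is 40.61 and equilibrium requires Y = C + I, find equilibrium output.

Y = 1223

MPC = (7569.63 − 4662.45)/(8091 − 4965) = 2907.18/3126 = 0.93
a = 4662.45 − 0.93(4965) = 45
Equilibrium: Y = 45 + 0.93Y + 40.61
0.07Y = 85.61, so Y = 85.61/0.07 = 1223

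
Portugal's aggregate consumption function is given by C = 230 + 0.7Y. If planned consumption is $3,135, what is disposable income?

230 + 0.7Y = 3135
0.7Y = 2905, so Y = 2905/0.7 = 4150

Y = 4150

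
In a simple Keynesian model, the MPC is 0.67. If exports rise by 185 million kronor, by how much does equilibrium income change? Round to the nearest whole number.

The multiplier is 1/(1 − MPC) = 1/0.33.
ΔY = 185/0.33 = 560.61 ≈ 561

ΔY ≈ 561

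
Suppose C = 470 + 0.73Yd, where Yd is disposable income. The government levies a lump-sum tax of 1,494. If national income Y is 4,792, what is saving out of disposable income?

S = 420.46

Yd = Y − T = 4792 − 1494 = 3298
C = 470 + 0.73(3298) = 470 + 2407.54 = 2877.54
S = Yd − C = 3298 − 2877.54 = 420.46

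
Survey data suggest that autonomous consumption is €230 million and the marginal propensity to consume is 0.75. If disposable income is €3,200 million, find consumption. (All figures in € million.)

C = 2630

C = 230 + 0.75(3200) = 230 + 2400 = 2630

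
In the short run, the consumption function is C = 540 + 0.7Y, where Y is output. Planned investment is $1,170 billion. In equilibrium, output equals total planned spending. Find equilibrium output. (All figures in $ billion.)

Y = C + I = 540 + 0.7Y + 1170
Y − 0.7Y = 1710
0.3Y = 1710, so Y = 1710/0.3 = 5700

Y = 5700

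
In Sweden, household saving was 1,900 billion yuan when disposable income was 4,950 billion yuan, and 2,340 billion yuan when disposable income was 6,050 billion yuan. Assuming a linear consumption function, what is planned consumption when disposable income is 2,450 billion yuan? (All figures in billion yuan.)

C = 1550

MPS = ΔS/ΔY = (2340 − 1900)/(6050 − 4950) = 440/1100 = 0.4
MPC = 1 − MPS = 0.6
Autonomous saving = 1900 − 0.4(4950) = -80, so a = 80
C = 80 + 0.6(2450) = 80 + 1470 = 1550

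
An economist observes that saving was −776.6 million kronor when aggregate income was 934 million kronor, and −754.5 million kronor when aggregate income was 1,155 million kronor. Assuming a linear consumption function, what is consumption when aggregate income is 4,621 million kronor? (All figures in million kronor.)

MPS = ΔS/ΔY = (-754.5 − (-776.6))/(1155 − 934) = 22.1/221 = 0.1
MPC = 1 − MPS = 0.9
Autonomous saving = -776.6 − 0.1(934) = -870, so a = 870
C = 870 + 0.9(4621) = 870 + 4158.9 = 5028.9

C = 5028.9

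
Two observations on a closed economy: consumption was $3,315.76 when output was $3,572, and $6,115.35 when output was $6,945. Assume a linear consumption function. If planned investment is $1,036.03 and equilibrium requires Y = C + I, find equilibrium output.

Y = 8159

MPC = (6115.35 − 3315.76)/(6945 − 3572) = 2799.59/3373 = 0.83
a = 3315.76 − 0.83(3572) = 351
Equilibrium: Y = 351 + 0.83Y + 1036.03
0.17Y = 1387.03, so Y = 1387.03/0.17 = 8159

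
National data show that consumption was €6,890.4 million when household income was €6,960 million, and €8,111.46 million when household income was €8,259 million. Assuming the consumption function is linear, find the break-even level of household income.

MPC = (8111.46 − 6890.4)/(8259 − 6960) = 1221.06/1299 = 0.94
a = 6890.4 − 0.94(6960) = 6890.4 − 6542.4 = 348
Break-even: Y = a/(1−MPC) = 348/0.06 = 5800

Y = 5800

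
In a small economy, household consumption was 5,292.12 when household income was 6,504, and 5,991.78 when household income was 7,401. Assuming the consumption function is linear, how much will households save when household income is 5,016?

MPC = (5991.78 − 5292.12)/(7401 − 6504) = 699.66/897 = 0.78
a = 5292.12 − 0.78(6504) = 5292.12 − 5073.12 = 219
C = 219 + 0.78(5016) = 4131.48
S = 5016 − 4131.48 = 884.52

S = 884.52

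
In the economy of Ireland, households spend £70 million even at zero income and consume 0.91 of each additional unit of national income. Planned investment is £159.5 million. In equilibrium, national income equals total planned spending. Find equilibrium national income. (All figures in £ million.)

Y = C + I = 70 + 0.91Y + 159.5
Y − 0.91Y = 229.5
0.09Y = 229.5, so Y = 229.5/0.09 = 2550

Y = 2550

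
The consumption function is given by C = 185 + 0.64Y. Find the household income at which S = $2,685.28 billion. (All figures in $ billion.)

S = Y − C = -185 + 0.36Y
-185 + 0.36Y = 2685.28, so 0.36Y = 2870.28 and Y = 7973

Y = 7973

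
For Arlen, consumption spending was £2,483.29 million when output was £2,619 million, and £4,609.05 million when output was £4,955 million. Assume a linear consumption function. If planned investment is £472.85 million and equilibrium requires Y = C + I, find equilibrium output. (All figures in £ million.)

Y = 6365

MPC = (4609.05 − 2483.29)/(4955 − 2619) = 2125.76/2336 = 0.91
a = 2483.29 − 0.91(2619) = 100
Equilibrium: Y = 100 + 0.91Y + 472.85
0.09Y = 572.85, so Y = 572.85/0.09 = 6365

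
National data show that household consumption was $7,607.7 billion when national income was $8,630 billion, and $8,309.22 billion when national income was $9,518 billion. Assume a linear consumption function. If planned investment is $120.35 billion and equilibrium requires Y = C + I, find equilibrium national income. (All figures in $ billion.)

MPC = (8309.22 − 7607.7)/(9518 − 8630) = 701.52/888 = 0.79
a = 7607.7 − 0.79(8630) = 790
Equilibrium: Y = 790 + 0.79Y + 120.35
0.21Y = 910.35, so Y = 910.35/0.21 = 4335

Y = 4335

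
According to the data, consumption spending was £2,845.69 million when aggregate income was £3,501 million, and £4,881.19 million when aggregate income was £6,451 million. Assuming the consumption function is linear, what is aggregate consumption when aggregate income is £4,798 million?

C = 3740.62

MPC = (4881.19 − 2845.69)/(6451 − 3501) = 2035.5/2950 = 0.69
a = 2845.69 − 0.69(3501) = 2845.69 − 2415.69 = 430
C = 430 + 0.69(4798) = 430 + 3310.62 = 3740.62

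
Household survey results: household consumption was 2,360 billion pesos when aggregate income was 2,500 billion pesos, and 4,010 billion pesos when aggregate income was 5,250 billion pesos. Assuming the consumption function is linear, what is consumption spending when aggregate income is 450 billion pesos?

MPC = (4010 − 2360)/(5250 − 2500) = 1650/2750 = 0.6
a = 2360 − 0.6(2500) = 2360 − 1500 = 860
C = 860 + 0.6(450) = 860 + 270 = 1130

C = 1130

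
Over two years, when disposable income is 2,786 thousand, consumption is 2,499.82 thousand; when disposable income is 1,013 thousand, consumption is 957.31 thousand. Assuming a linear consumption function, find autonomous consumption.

a = 76

MPC = ΔC/ΔY = (2499.82 − 957.31)/(2786 − 1013) = 1542.51/1773 = 0.87
a = C − MPC·Y = 957.31 − 0.87(1013) = 957.31 − 881.31 = 76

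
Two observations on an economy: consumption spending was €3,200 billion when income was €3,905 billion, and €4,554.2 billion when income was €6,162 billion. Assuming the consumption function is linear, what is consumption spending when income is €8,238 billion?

MPC = (4554.2 − 3200)/(6162 − 3905) = 1354.2/2257 = 0.6
a = 3200 − 0.6(3905) = 3200 − 2343 = 857
C = 857 + 0.6(8238) = 857 + 4942.8 = 5799.8

C = 5799.8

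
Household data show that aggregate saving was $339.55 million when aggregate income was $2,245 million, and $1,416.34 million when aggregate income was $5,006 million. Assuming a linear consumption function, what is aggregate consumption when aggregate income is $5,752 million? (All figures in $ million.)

MPS = ΔS/ΔY = (1416.34 − 339.55)/(5006 − 2245) = 1076.79/2761 = 0.39
MPC = 1 − MPS = 0.61
Autonomous saving = 339.55 − 0.39(2245) = -536, so a = 536
C = 536 + 0.61(5752) = 536 + 3508.72 = 4044.72

C = 4044.72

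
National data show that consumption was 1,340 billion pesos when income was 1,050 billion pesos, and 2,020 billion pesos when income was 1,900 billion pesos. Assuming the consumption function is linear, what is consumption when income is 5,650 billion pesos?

C = 5020

MPC = (2020 − 1340)/(1900 − 1050) = 680/850 = 0.8
a = 1340 − 0.8(1050) = 1340 − 840 = 500
C = 500 + 0.8(5650) = 500 + 4520 = 5020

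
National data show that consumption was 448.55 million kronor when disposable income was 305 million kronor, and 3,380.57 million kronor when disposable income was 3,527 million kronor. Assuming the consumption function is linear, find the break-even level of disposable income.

MPC = (3380.57 − 448.55)/(3527 − 305) = 2932.02/3222 = 0.91
a = 448.55 − 0.91(305) = 448.55 − 277.55 = 171
Break-even: Y = a/(1−MPC) = 171/0.09 = 1900

Y = 1900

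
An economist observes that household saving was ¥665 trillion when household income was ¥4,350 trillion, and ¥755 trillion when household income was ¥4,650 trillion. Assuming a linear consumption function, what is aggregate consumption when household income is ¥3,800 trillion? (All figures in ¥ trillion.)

C = 3300

MPS = ΔS/ΔY = (755 − 665)/(4650 − 4350) = 90/300 = 0.3
MPC = 1 − MPS = 0.7
Autonomous saving = 665 − 0.3(4350) = -640, so a = 640
C = 640 + 0.7(3800) = 640 + 2660 = 3300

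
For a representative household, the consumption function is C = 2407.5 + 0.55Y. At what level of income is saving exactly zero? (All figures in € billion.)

Y = 5350

At break-even, C = Y: 2407.5 + 0.55Y = Y
0.45Y = 2407.5, so Y = 2407.5/0.45 = 5350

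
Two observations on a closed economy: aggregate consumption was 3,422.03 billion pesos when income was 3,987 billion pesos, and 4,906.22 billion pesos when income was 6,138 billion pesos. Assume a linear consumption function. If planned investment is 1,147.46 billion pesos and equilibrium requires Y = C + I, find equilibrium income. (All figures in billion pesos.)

MPC = (4906.22 − 3422.03)/(6138 − 3987) = 1484.19/2151 = 0.69
a = 3422.03 − 0.69(3987) = 671
Equilibrium: Y = 671 + 0.69Y + 1147.46
0.31Y = 1818.46, so Y = 1818.46/0.31 = 5866

Y = 5866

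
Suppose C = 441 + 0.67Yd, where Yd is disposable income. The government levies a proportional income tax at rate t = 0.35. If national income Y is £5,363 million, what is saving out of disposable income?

S = 709.3635

Yd = (1 − 0.35)(5363) = 0.65(5363) = 3485.95
C = 441 + 0.67(3485.95) = 441 + 2335.5865 = 2776.5865
S = Yd − C = 3485.95 − 2776.5865 = 709.3635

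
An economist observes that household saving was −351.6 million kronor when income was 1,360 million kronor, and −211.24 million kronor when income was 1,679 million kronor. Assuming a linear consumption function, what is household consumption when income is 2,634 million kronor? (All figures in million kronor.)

MPS = ΔS/ΔY = (-211.24 − (-351.6))/(1679 − 1360) = 140.36/319 = 0.44
MPC = 1 − MPS = 0.56
Autonomous saving = -351.6 − 0.44(1360) = -950, so a = 950
C = 950 + 0.56(2634) = 950 + 1475.04 = 2425.04

C = 2425.04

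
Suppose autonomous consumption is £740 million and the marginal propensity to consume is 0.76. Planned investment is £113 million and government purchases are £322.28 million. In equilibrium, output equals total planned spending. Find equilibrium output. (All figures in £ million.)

Y = C + I + G = 740 + 0.76Y + 113 + 322.28
Y − 0.76Y = 1175.28
0.24Y = 1175.28, so Y = 1175.28/0.24 = 4897

Y = 4897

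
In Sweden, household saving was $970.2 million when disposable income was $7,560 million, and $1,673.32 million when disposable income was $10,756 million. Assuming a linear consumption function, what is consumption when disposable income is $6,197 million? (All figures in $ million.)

C = 5526.66

MPS = ΔS/ΔY = (1673.32 − 970.2)/(10756 − 7560) = 703.12/3196 = 0.22
MPC = 1 − MPS = 0.78
Autonomous saving = 970.2 − 0.22(7560) = -693, so a = 693
C = 693 + 0.78(6197) = 693 + 4833.66 = 5526.66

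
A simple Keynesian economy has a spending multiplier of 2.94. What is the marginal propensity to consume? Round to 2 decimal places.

k = 1/(1 − MPC), so 1 − MPC = 1/k = 1/2.94 = 0.3401
MPC = 1 − 0.3401 = 0.66

MPC = 0.66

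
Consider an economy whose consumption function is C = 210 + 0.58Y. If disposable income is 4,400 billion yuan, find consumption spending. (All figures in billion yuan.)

C = 210 + 0.58(4400) = 210 + 2552 = 2762

C = 2762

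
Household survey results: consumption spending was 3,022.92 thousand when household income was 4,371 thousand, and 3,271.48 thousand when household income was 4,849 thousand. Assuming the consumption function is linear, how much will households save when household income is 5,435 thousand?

MPC = (3271.48 − 3022.92)/(4849 − 4371) = 248.56/478 = 0.52
a = 3022.92 − 0.52(4371) = 3022.92 − 2272.92 = 750
C = 750 + 0.52(5435) = 3576.2
S = 5435 − 3576.2 = 1858.8

S = 1858.8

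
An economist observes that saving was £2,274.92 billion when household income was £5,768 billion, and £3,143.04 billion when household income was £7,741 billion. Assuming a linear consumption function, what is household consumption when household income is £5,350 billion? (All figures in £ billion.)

MPS = ΔS/ΔY = (3143.04 − 2274.92)/(7741 − 5768) = 868.12/1973 = 0.44
MPC = 1 − MPS = 0.56
Autonomous saving = 2274.92 − 0.44(5768) = -263, so a = 263
C = 263 + 0.56(5350) = 263 + 2996 = 3259

C = 3259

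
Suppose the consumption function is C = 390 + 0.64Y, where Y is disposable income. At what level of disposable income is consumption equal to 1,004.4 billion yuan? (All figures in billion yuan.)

390 + 0.64Y = 1004.4
0.64Y = 614.4, so Y = 614.4/0.64 = 960

Y = 960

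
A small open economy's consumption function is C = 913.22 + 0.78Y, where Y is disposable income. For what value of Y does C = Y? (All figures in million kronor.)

At break-even, C = Y: 913.22 + 0.78Y = Y
0.22Y = 913.22, so Y = 913.22/0.22 = 4151

Y = 4151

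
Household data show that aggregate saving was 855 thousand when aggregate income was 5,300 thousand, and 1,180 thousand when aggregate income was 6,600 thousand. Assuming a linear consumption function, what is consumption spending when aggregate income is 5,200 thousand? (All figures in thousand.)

C = 4370

MPS = ΔS/ΔY = (1180 − 855)/(6600 − 5300) = 325/1300 = 0.25
MPC = 1 − MPS = 0.75
Autonomous saving = 855 − 0.25(5300) = -470, so a = 470
C = 470 + 0.75(5200) = 470 + 3900 = 4370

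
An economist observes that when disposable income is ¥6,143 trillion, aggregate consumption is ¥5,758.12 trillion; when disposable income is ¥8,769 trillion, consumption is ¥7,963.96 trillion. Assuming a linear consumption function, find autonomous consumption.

a = 598

MPC = ΔC/ΔY = (7963.96 − 5758.12)/(8769 − 6143) = 2205.84/2626 = 0.84
a = C − MPC·Y = 5758.12 − 0.84(6143) = 5758.12 − 5160.12 = 598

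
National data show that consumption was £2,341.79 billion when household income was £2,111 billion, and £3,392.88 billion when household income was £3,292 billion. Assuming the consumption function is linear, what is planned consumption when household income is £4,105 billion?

MPC = (3392.88 − 2341.79)/(3292 − 2111) = 1051.09/1181 = 0.89
a = 2341.79 − 0.89(2111) = 2341.79 − 1878.79 = 463
C = 463 + 0.89(4105) = 463 + 3653.45 = 4116.45

C = 4116.45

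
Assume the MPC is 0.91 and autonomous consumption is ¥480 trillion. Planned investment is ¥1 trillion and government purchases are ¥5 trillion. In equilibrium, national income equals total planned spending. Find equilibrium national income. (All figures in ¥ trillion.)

Y = C + I + G = 480 + 0.91Y + 1 + 5
Y − 0.91Y = 486
0.09Y = 486, so Y = 486/0.09 = 5400

Y = 5400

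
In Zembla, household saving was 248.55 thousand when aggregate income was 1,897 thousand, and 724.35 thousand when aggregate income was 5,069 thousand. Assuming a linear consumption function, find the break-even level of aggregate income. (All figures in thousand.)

Y = 240

MPS = ΔS/ΔY = (724.35 − 248.55)/(5069 − 1897) = 475.8/3172 = 0.15
MPC = 1 − MPS = 0.85
From S(1897) = 248.55: −a + 0.15(1897) = 248.55, so a = 284.55 − 248.55 = 36
Break-even (S = 0): Y = a/MPS = 36/0.15 = 240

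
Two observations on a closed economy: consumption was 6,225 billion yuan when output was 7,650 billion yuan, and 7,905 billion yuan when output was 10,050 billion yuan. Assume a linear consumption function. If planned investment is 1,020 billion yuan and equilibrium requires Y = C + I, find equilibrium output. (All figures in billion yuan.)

MPC = (7905 − 6225)/(10050 − 7650) = 1680/2400 = 0.7
a = 6225 − 0.7(7650) = 870
Equilibrium: Y = 870 + 0.7Y + 1020
0.3Y = 1890, so Y = 1890/0.3 = 6300

Y = 6300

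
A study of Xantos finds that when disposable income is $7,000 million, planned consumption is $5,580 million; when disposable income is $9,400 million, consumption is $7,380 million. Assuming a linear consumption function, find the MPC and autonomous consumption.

MPC = 0.75; a = 330

MPC = ΔC/ΔY = (7380 − 5580)/(9400 − 7000) = 1800/2400 = 0.75
a = C − MPC·Y = 5580 − 0.75(7000) = 5580 − 5250 = 330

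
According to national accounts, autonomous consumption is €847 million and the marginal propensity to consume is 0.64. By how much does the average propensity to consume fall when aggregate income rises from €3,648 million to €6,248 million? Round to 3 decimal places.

At Y = 3648: C = 847 + 0.64(3648) = 3181.72, APC = 3181.72/3648 = 0.8722
At Y = 6248: C = 4845.72, APC = 4845.72/6248 = 0.7756
Fall in APC = 0.8722 − 0.7756 = 0.0966 ≈ 0.097

ΔAPC = 0.097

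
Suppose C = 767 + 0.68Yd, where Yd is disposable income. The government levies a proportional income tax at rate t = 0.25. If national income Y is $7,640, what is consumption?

C = 4663.4

Yd = (1 − 0.25)(7640) = 0.75(7640) = 5730
C = 767 + 0.68(5730) = 767 + 3896.4 = 4663.4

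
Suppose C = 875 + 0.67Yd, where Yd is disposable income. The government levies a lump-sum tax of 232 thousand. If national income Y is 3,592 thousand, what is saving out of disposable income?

S = 233.8

Yd = Y − T = 3592 − 232 = 3360
C = 875 + 0.67(3360) = 875 + 2251.2 = 3126.2
S = Yd − C = 3360 − 3126.2 = 233.8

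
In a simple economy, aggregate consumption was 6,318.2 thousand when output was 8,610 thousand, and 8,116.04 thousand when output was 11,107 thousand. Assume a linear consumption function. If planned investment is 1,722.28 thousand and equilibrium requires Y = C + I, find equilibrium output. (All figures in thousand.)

Y = 6576

MPC = (8116.04 − 6318.2)/(11107 − 8610) = 1797.84/2497 = 0.72
a = 6318.2 − 0.72(8610) = 119
Equilibrium: Y = 119 + 0.72Y + 1722.28
0.28Y = 1841.28, so Y = 1841.28/0.28 = 6576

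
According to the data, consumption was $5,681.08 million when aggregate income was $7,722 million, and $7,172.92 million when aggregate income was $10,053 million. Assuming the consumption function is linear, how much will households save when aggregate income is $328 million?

S = -620.92

MPC = (7172.92 − 5681.08)/(10053 − 7722) = 1491.84/2331 = 0.64
a = 5681.08 − 0.64(7722) = 5681.08 − 4942.08 = 739
C = 739 + 0.64(328) = 948.92
S = 328 − 948.92 = -620.92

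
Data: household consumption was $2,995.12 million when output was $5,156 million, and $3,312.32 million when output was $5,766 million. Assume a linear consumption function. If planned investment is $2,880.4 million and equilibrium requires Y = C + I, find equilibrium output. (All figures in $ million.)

Y = 6655

MPC = (3312.32 − 2995.12)/(5766 − 5156) = 317.2/610 = 0.52
a = 2995.12 − 0.52(5156) = 314
Equilibrium: Y = 314 + 0.52Y + 2880.4
0.48Y = 3194.4, so Y = 3194.4/0.48 = 6655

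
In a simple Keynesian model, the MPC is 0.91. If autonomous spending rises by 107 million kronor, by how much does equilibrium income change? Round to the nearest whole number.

ΔY ≈ 1189

The multiplier is 1/(1 − MPC) = 1/0.09.
ΔY = 107/0.09 = 1188.89 ≈ 1189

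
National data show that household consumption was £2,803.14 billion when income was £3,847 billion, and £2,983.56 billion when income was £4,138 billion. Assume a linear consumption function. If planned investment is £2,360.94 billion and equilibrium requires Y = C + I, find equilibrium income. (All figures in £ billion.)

MPC = (2983.56 − 2803.14)/(4138 − 3847) = 180.42/291 = 0.62
a = 2803.14 − 0.62(3847) = 418
Equilibrium: Y = 418 + 0.62Y + 2360.94
0.38Y = 2778.94, so Y = 2778.94/0.38 = 7313

Y = 7313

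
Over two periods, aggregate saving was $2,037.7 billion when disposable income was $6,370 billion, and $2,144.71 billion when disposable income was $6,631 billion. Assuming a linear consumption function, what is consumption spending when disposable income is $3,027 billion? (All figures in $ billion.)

MPS = ΔS/ΔY = (2144.71 − 2037.7)/(6631 − 6370) = 107.01/261 = 0.41
MPC = 1 − MPS = 0.59
Autonomous saving = 2037.7 − 0.41(6370) = -574, so a = 574
C = 574 + 0.59(3027) = 574 + 1785.93 = 2359.93

C = 2359.93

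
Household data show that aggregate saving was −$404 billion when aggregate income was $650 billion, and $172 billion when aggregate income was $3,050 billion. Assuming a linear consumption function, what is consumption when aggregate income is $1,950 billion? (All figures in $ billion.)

MPS = ΔS/ΔY = (172 − (-404))/(3050 − 650) = 576/2400 = 0.24
MPC = 1 − MPS = 0.76
Autonomous saving = -404 − 0.24(650) = -560, so a = 560
C = 560 + 0.76(1950) = 560 + 1482 = 2042

C = 2042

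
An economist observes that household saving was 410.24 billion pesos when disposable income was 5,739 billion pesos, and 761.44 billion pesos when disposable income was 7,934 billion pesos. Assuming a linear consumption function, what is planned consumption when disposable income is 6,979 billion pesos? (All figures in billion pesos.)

MPS = ΔS/ΔY = (761.44 − 410.24)/(7934 − 5739) = 351.2/2195 = 0.16
MPC = 1 − MPS = 0.84
Autonomous saving = 410.24 − 0.16(5739) = -508, so a = 508
C = 508 + 0.84(6979) = 508 + 5862.36 = 6370.36

C = 6370.36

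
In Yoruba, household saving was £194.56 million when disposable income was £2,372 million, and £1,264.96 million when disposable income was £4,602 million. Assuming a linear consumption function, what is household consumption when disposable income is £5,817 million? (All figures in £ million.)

C = 3968.84

MPS = ΔS/ΔY = (1264.96 − 194.56)/(4602 − 2372) = 1070.4/2230 = 0.48
MPC = 1 − MPS = 0.52
Autonomous saving = 194.56 − 0.48(2372) = -944, so a = 944
C = 944 + 0.52(5817) = 944 + 3024.84 = 3968.84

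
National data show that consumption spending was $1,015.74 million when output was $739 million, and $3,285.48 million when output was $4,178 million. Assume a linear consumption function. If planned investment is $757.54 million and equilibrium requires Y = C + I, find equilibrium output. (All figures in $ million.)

MPC = (3285.48 − 1015.74)/(4178 − 739) = 2269.74/3439 = 0.66
a = 1015.74 − 0.66(739) = 528
Equilibrium: Y = 528 + 0.66Y + 757.54
0.34Y = 1285.54, so Y = 1285.54/0.34 = 3781

Y = 3781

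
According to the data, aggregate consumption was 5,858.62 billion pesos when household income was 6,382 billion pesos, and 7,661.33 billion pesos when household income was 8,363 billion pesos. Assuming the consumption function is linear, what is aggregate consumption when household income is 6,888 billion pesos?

MPC = (7661.33 − 5858.62)/(8363 − 6382) = 1802.71/1981 = 0.91
a = 5858.62 − 0.91(6382) = 5858.62 − 5807.62 = 51
C = 51 + 0.91(6888) = 51 + 6268.08 = 6319.08

C = 6319.08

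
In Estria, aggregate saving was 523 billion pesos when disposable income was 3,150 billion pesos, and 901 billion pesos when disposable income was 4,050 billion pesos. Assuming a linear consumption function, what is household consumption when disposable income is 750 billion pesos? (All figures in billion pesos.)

MPS = ΔS/ΔY = (901 − 523)/(4050 − 3150) = 378/900 = 0.42
MPC = 1 − MPS = 0.58
Autonomous saving = 523 − 0.42(3150) = -800, so a = 800
C = 800 + 0.58(750) = 800 + 435 = 1235

C = 1235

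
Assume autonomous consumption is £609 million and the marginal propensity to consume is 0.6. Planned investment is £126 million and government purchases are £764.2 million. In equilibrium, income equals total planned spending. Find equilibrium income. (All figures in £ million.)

Y = 3748

Y = C + I + G = 609 + 0.6Y + 126 + 764.2
Y − 0.6Y = 1499.2
0.4Y = 1499.2, so Y = 1499.2/0.4 = 3748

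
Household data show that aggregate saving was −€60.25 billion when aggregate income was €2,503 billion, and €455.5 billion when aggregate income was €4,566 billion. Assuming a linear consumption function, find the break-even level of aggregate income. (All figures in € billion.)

Y = 2744

MPS = ΔS/ΔY = (455.5 − (-60.25))/(4566 − 2503) = 515.75/2063 = 0.25
MPC = 1 − MPS = 0.75
From S(2503) = -60.25: −a + 0.25(2503) = -60.25, so a = 625.75 − (-60.25) = 686
Break-even (S = 0): Y = a/MPS = 686/0.25 = 2744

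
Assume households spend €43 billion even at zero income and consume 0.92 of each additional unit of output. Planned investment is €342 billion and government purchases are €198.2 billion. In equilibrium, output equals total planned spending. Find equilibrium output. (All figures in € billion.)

Y = 7290

Y = C + I + G = 43 + 0.92Y + 342 + 198.2
Y − 0.92Y = 583.2
0.08Y = 583.2, so Y = 583.2/0.08 = 7290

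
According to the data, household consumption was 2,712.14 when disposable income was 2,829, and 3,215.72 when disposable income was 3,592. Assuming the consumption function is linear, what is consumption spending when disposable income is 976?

MPC = (3215.72 − 2712.14)/(3592 − 2829) = 503.58/763 = 0.66
a = 2712.14 − 0.66(2829) = 2712.14 − 1867.14 = 845
C = 845 + 0.66(976) = 845 + 644.16 = 1489.16

C = 1489.16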